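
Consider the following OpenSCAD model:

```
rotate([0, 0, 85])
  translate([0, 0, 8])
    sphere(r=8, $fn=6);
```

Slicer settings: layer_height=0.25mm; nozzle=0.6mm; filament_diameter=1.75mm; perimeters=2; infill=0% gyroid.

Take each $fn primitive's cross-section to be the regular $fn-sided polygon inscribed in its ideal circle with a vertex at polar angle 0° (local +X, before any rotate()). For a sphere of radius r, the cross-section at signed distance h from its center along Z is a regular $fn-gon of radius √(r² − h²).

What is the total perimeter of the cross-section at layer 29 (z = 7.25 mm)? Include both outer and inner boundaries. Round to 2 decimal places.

47.79 mm

At z = 7.25 mm: the r=8 sphere slices to a regular 6-gon of circumradius 7.965 (√(r²−h²) with h=0.75 from center) (perimeter = 2·6·7.965·sin(180°/6) = 47.79 mm); (whole slice rotated 85° about Z — lengths, areas and connectivity unchanged). Overall, the cross-section is a single solid region. Total boundary length (outer) = 47.79 mm.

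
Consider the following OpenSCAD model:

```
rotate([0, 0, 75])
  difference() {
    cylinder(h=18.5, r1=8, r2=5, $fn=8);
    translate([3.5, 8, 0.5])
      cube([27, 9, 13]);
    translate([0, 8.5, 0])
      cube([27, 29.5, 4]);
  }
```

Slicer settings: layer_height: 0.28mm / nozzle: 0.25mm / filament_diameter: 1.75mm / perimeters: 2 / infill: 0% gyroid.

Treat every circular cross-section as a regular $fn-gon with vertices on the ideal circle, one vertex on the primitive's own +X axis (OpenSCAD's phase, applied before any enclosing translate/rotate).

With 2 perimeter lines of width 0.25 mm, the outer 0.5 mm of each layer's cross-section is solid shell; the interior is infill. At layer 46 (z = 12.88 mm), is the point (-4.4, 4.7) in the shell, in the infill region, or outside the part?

outside

At z = 12.88 mm: the cone: at t=0.696 of its height the radius interpolates to r₁+(r₂−r₁)t = 5.911, giving a regular 8-gon of that circumradius; the cube at (3.5, 8) is present — its section is the full 27×9 rectangle; the cube at (0, 8.5) is not intersected at this z (z outside [0, 4]); After the difference (first − rest): starting from the cone, the 27×9 cube at (3.5, 8) misses the remaining region (no effect) — 1 connected region; (rotated 75° about Z; rotation is an isometry so areas/perimeters/island counts are preserved). Overall, the cross-section is a single solid region. Undo the 75° rotation: the query point maps to (3.401, 5.467) in the un-rotated model frame. The nearest boundary edge runs (0.00, 5.91)→(4.18, 4.18); distance from the point to it = 0.89 mm. The point is not inside any of the regions above, so it lies outside the cross-section (0.89 mm from the nearest boundary).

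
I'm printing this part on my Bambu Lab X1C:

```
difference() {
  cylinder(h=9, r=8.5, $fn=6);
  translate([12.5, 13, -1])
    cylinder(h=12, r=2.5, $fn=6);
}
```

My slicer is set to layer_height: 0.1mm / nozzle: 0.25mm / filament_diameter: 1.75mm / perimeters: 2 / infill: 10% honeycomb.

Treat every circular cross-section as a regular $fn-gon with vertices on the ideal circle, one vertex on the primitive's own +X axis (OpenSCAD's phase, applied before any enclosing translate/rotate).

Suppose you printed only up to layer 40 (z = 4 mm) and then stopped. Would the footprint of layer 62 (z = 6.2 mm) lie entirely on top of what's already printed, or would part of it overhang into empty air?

entirely on top

Compare the two slices. At z = 4: the r=8.5 cylinder contributes a regular 6-gon of circumradius 8.5 (area = (6/2)·8.500²·sin(360°/6) = 187.71 mm²); the cylinder at (12.5, 13): section is a regular 6-gon, circumradius r=2.5 (area = (6/2)·2.500²·sin(360°/6) = 16.24 mm²); Subtracting the remaining from the first: starting from the r=8.5 cylinder (187.71 mm²), the r=2.5 cylinder at (12.5, 13) misses the remaining region (no effect) — area = 187.71 mm². At z = 6.2: the r=8.5 cylinder contributes a regular 6-gon of circumradius 8.5 (area = (6/2)·8.500²·sin(360°/6) = 187.71 mm²); the cylinder at (12.5, 13): section is a regular 6-gon, circumradius r=2.5 (area = (6/2)·2.500²·sin(360°/6) = 16.24 mm²); Subtracting the remaining from the first: starting from the r=8.5 cylinder (187.71 mm²), the r=2.5 cylinder at (12.5, 13) misses the remaining region (no effect) — area = 187.71 mm². Checking containment: the cross-section at z = 6.2 is a subset of the cross-section at z = 4.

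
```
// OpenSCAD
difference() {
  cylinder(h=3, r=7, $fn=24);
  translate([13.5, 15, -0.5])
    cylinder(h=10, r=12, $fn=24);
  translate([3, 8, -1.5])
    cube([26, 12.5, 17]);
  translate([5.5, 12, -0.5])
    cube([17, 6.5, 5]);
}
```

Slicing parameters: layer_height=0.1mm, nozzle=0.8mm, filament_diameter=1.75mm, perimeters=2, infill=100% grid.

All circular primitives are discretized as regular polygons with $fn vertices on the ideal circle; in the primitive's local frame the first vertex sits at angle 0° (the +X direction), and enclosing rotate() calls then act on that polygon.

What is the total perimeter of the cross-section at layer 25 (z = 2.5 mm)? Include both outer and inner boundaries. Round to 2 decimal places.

At z = 2.5 mm: the r=7 cylinder gives a regular 24-gon of circumradius 7 (constant along its height) (perimeter = 2·24·7.000·sin(180°/24) = 43.86 mm); the r=12 cylinder at (13.5, 15) gives a regular 24-gon of circumradius 12 (constant along its height) (perimeter = 2·24·12.000·sin(180°/24) = 75.18 mm); the 26×12.5 cube at (3, 8) contributes its full rectangle (perimeter 77.00 mm); the 17×6.5 cube at (5.5, 12) contributes its full rectangle (perimeter 47.00 mm); Subtracting the remaining from the first: starting from the r=7 cylinder, the r=12 cylinder at (13.5, 15) misses the remaining region (no effect); the 26×12.5 cube at (3, 8) misses the remaining region (no effect); the 17×6.5 cube at (5.5, 12) misses the remaining region (no effect) — boundary = 43.86 mm. Overall, the cross-section is a single solid region. Total boundary length (outer) = 43.86 mm.

43.86 mm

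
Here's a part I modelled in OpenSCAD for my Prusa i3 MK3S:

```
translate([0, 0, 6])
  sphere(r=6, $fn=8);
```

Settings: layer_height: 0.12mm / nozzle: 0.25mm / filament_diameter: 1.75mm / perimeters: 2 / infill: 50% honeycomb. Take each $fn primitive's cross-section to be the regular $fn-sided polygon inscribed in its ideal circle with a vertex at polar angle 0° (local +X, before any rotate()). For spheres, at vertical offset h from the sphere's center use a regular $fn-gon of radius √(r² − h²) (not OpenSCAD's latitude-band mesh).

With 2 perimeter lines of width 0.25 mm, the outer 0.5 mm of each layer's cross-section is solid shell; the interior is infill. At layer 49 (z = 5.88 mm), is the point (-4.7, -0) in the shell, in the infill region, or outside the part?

At z = 5.88 mm: the sphere: section is a regular 8-gon, circumradius = √(r²−h²) = √(6²−0.12²) = 5.999. Overall, the cross-section is a single solid region. The nearest boundary edge runs (-6.00, 0.00)→(-4.24, -4.24); distance from the point to it = 1.20 mm. The point is inside the cross-section and 1.20 mm from the nearest boundary — more than the 0.5 mm shell width (2 × 0.25), so it's in the infill interior.

infill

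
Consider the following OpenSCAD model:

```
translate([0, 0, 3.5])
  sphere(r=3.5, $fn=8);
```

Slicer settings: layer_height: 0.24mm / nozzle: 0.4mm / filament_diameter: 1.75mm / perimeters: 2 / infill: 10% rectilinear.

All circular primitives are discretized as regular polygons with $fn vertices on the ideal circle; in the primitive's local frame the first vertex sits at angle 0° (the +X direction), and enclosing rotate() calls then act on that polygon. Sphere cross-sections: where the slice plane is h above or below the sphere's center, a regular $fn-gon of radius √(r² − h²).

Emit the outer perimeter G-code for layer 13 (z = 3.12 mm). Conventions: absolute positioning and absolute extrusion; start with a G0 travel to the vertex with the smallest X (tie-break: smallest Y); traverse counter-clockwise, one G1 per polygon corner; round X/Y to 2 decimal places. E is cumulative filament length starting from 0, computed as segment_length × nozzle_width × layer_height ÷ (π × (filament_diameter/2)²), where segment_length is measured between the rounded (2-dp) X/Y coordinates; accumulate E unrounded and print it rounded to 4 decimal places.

At z = 3.12 mm: the r=3.5 sphere contributes a regular 8-gon of circumradius √(3.5²−0.38²) = 3.479. The outline is a single polygon with 8 vertices. Extrusion per mm of travel: 0.4 × 0.24 / (π × 0.875²) = 0.039912. Accumulating E over each segment gives final E = 0.8503.

G0 X-3.48 Y0.00 Z3.12
G1 X-2.46 Y-2.46 E0.1063
G1 X0.00 Y-3.48 E0.2126
G1 X2.46 Y-2.46 E0.3189
G1 X3.48 Y0.00 E0.4252
G1 X2.46 Y2.46 E0.5314
G1 X0.00 Y3.48 E0.6377
G1 X-2.46 Y2.46 E0.7440
G1 X-3.48 Y0.00 E0.8503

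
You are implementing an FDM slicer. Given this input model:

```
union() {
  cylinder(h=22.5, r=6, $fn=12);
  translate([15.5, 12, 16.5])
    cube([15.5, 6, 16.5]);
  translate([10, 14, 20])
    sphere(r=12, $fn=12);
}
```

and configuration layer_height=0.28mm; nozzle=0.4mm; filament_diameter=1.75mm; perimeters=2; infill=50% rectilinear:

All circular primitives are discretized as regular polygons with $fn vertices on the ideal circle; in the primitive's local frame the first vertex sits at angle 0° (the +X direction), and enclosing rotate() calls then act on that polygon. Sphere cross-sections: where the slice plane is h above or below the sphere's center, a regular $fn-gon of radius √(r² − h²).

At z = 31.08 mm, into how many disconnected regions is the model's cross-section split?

At z = 31.08 mm: the cylinder is not intersected at this z (z outside [0, 22.5]); the cube at (15.5, 12) (footprint 15.5×6) is included at this height; the r=12 sphere at (10, 14) slices to a regular 12-gon of circumradius 4.608 (√(r²−h²) with h=11.08 from center); Taking the union: the 2 present regions are separate (no shared area or edge), so areas and boundary lengths simply add and each stays a separate island — 2 connected regions. The result has 2 disconnected regions.

2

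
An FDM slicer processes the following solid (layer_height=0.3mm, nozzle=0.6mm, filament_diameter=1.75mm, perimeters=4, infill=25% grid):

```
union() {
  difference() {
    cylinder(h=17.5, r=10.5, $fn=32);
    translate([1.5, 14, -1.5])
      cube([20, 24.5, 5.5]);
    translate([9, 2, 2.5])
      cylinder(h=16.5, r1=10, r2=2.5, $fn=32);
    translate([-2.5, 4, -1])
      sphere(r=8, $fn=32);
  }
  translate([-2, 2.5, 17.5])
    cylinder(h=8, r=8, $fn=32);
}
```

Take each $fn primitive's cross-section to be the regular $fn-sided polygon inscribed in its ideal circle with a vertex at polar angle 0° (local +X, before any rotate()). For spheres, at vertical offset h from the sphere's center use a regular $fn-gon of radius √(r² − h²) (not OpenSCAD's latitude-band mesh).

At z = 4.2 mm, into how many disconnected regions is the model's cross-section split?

At z = 4.2 mm: the cylinder: section is a regular 32-gon, circumradius r=10.5; the cube at (1.5, 14) is absent (z outside [-1.5, 4]); the cone at (9, 2): at t=0.103 of its height the radius interpolates to r₁+(r₂−r₁)t = 9.227, giving a regular 32-gon of that circumradius; the r=8 sphere at (-2.5, 4) contributes a regular 32-gon of circumradius √(8²−5.2²) = 6.079; Taking the first minus the rest: starting from the r=10.5 cylinder, the cone at (9, 2) partially overlaps it — only the 128.63 mm² overlap (of its 265.77 mm²) is removed, clipping the outline; the r=8 sphere at (-2.5, 4) partially overlaps it — only the 90.80 mm² overlap (of its 115.37 mm²) is removed, clipping the outline — 2 connected regions; the cylinder at (-2, 2.5) is absent (z outside [17.5, 25.5]); Merging all regions: only the result so far is present, so the union is just that shape — 2 connected regions. The result has 2 disconnected regions.

2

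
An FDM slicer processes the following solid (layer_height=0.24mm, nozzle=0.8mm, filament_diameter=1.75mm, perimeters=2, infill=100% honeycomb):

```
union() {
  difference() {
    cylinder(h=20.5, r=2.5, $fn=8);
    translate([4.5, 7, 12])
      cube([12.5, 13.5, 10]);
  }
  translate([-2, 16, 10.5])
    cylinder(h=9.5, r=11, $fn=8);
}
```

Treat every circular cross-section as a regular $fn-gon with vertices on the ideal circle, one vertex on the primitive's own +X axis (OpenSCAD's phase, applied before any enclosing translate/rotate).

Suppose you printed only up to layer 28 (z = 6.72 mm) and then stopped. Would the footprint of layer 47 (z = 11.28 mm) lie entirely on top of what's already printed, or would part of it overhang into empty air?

Compare the two slices. At z = 6.72: the r=2.5 cylinder contributes a regular 8-gon of circumradius 2.5 (area = (8/2)·2.500²·sin(360°/8) = 17.68 mm²); the cube at (4.5, 7) is not intersected at this z (z outside [12, 22]); After the difference (first − rest): none of the subtracted shapes is present at this height, so the r=2.5 cylinder is unchanged — area = 17.68 mm²; the cylinder at (-2, 16) is absent (z outside [10.5, 20]); Combining (union): only that combined region is present, so the union is just that shape — area = 17.68 mm². At z = 11.28: the cylinder: section is a regular 8-gon, circumradius r=2.5 (area = (8/2)·2.500²·sin(360°/8) = 17.68 mm²); the cube at (4.5, 7) is not intersected at this z (z outside [12, 22]); Subtracting the remaining from the first: none of the subtracted shapes is present at this height, so the r=2.5 cylinder is unchanged — area = 17.68 mm²; the r=11 cylinder at (-2, 16) contributes a regular 8-gon of circumradius 11 (area = (8/2)·11.000²·sin(360°/8) = 342.24 mm²); Taking the union: the 2 present regions are separate (no shared area or edge), so areas and boundary lengths simply add and each stays a separate island — area = 359.92 mm². Checking containment: at z = 11.28 the cross-section extends beyond the z = 6.72 cross-section by about 342.24 mm².

part overhangs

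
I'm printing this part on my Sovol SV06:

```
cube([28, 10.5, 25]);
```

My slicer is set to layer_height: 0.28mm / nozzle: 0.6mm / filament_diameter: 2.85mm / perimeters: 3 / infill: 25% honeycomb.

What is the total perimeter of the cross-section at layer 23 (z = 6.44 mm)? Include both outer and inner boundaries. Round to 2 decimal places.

At z = 6.44 mm: the cube (footprint 28×10.5) is included at this height (perimeter 77.00 mm). Overall, the cross-section is a single solid region. Total boundary length (outer) = 77.00 mm.

77.00 mm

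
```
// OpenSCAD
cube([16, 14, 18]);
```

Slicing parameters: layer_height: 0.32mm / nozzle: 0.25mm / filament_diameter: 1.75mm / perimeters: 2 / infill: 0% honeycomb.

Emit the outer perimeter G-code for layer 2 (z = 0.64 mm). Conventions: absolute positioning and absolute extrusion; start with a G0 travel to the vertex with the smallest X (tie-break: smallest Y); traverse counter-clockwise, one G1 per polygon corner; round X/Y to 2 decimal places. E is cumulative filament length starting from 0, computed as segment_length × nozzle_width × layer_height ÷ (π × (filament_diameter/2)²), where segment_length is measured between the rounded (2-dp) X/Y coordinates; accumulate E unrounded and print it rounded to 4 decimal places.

At z = 0.64 mm: the 16×14 cube contributes its full rectangle. The outline is a single polygon with 4 vertices. Extrusion per mm of travel: 0.25 × 0.32 / (π × 0.875²) = 0.033260. Accumulating E over each segment gives final E = 1.9956.

G0 X0.00 Y0.00 Z0.64
G1 X16.00 Y0.00 E0.5322
G1 X16.00 Y14.00 E0.9978
G1 X0.00 Y14.00 E1.5300
G1 X0.00 Y0.00 E1.9956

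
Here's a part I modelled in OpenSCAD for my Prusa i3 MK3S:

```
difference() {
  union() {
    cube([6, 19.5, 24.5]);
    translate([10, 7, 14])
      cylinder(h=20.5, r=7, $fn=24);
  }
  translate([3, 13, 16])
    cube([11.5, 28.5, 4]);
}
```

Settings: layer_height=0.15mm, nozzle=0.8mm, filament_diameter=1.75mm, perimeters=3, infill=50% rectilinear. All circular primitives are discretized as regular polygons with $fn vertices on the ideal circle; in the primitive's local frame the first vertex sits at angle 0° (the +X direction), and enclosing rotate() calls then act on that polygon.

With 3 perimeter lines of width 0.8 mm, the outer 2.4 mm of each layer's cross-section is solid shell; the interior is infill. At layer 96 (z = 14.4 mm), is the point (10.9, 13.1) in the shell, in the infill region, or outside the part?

At z = 14.4 mm: the cube is present — its section is the full 6×19.5 rectangle; the r=7 cylinder at (10, 7) gives a regular 24-gon of circumradius 7 (constant along its height); Merging all regions: the regions partially overlap (shared area 23.64 mm²), so overlapping operands fuse into one piece — 1 connected region; the cube at (3, 13) is not intersected at this z (z outside [16, 20]); Subtracting the remaining from the first: none of the subtracted shapes is present at this height, so that combined region is unchanged — 1 connected region. Overall, the cross-section is a single solid region. The nearest boundary edge runs (10.00, 14.00)→(11.81, 13.76); distance from the point to it = 0.77 mm. The point is inside the cross-section, 0.77 mm from the nearest boundary — within the 2.4 mm shell band (3 × 0.8).

shell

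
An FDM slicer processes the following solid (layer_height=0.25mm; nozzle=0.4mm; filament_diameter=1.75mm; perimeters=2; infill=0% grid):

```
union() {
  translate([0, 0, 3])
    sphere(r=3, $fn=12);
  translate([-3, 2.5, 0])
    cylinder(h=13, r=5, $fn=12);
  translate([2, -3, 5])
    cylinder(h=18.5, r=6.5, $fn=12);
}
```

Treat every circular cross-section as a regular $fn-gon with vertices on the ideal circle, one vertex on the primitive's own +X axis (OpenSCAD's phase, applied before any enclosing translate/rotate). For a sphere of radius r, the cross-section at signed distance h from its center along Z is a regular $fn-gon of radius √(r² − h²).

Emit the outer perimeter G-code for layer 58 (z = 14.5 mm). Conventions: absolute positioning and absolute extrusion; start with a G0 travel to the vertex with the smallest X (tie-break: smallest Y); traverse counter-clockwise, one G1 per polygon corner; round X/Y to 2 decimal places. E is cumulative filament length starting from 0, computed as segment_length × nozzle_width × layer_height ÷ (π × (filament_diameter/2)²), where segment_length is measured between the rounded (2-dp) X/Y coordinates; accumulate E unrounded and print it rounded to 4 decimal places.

G0 X-4.50 Y-3.00 Z14.50
G1 X-3.63 Y-6.25 E0.1399
G1 X-1.25 Y-8.63 E0.2798
G1 X2.00 Y-9.50 E0.4197
G1 X5.25 Y-8.63 E0.5596
G1 X7.63 Y-6.25 E0.6995
G1 X8.50 Y-3.00 E0.8394
G1 X7.63 Y0.25 E0.9793
G1 X5.25 Y2.63 E1.1192
G1 X2.00 Y3.50 E1.2591
G1 X-1.25 Y2.63 E1.3989
G1 X-3.63 Y0.25 E1.5389
G1 X-4.50 Y-3.00 E1.6788

At z = 14.5 mm: the sphere does not reach this height (|z−center|=11.500 > r=3); the cylinder at (-3, 2.5) is absent (z outside [0, 13]); the r=6.5 cylinder at (2, -3) contributes a regular 12-gon of circumradius 6.5; Combining (union): only the r=6.5 cylinder at (2, -3) is present, so the union is just that shape — 1 connected region. The outline is a single polygon with 12 vertices. Extrusion per mm of travel: 0.4 × 0.25 / (π × 0.875²) = 0.041575. Accumulating E over each segment gives final E = 1.6788.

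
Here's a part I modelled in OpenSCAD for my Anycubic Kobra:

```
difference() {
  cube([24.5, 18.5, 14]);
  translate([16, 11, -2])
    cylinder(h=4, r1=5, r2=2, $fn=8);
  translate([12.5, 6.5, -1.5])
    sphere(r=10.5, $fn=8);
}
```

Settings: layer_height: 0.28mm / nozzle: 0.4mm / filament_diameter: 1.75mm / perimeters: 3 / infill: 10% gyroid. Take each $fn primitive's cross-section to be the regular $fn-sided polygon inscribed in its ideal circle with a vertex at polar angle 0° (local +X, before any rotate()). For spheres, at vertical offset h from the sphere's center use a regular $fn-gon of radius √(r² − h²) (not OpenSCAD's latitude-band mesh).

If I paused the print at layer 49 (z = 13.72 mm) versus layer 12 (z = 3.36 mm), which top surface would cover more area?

layer 49 (z = 13.72 mm)

Layer 49 (z = 13.72): the cube (footprint 24.5×18.5) is included at this height (area 453.25 mm²); the cone at (16, 11) is absent (z outside [-2, 2]); the sphere at (12.5, 6.5) is absent (|z−center|=15.220 > r=10.5); Taking the first minus the rest: none of the subtracted shapes is present at this height, so the 24.5×18.5 cube is unchanged — area = 453.25 mm². So its area = 453.25 mm². Layer 12 (z = 3.36): the cube is present — its section is the full 24.5×18.5 rectangle (area 453.25 mm²); the cone at (16, 11) is not intersected at this z (z outside [-2, 2]); the r=10.5 sphere at (12.5, 6.5) slices to a regular 8-gon of circumradius 9.308 (√(r²−h²) with h=4.86 from center) (area = (8/2)·9.308²·sin(360°/8) = 245.03 mm²); Subtracting the remaining from the first: starting from the 24.5×18.5 cube (453.25 mm²), the r=10.5 sphere at (12.5, 6.5) partially overlaps it — only the 226.01 mm² overlap (of its 245.03 mm²) is removed, clipping the outline — area = 227.24 mm². So its area = 227.24 mm². Layer 49 is larger (453.25 vs 227.24 mm²).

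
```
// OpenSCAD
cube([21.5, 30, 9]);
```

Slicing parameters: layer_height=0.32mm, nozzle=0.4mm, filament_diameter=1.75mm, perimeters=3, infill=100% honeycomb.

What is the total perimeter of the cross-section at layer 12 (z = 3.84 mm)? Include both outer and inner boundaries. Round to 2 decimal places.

At z = 3.84 mm: the 21.5×30 cube contributes its full rectangle (perimeter 103.00 mm). Overall, the cross-section is a single solid region. Total boundary length (outer) = 103.00 mm.

103.00 mm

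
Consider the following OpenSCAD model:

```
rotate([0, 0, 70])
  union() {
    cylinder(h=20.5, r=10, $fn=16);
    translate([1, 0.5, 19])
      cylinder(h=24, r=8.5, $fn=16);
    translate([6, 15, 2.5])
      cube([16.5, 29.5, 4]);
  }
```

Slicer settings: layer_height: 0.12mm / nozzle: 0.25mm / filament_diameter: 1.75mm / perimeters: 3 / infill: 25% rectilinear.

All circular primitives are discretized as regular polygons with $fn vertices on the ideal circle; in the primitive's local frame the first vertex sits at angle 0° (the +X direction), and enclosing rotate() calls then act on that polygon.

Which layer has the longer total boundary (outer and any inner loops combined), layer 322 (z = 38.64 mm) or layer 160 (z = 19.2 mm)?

Layer 322 (z = 38.64): the cylinder is not intersected at this z (z outside [0, 20.5]); the cylinder at (1, 0.5): section is a regular 16-gon, circumradius r=8.5 (perimeter = 2·16·8.500·sin(180°/16) = 53.06 mm); the cube at (6, 15) does not reach this height (z outside [2.5, 6.5]); Combining (union): only the r=8.5 cylinder at (1, 0.5) is present, so the union is just that shape — boundary = 53.06 mm; (whole slice rotated 70° about Z — lengths, areas and connectivity unchanged). So its perimeter = 53.06 mm. Layer 160 (z = 19.2): the r=10 cylinder gives a regular 16-gon of circumradius 10 (constant along its height) (perimeter = 2·16·10.000·sin(180°/16) = 62.43 mm); the r=8.5 cylinder at (1, 0.5) contributes a regular 16-gon of circumradius 8.5 (perimeter = 2·16·8.500·sin(180°/16) = 53.06 mm); the cube at (6, 15) is not intersected at this z (z outside [2.5, 6.5]); Merging all regions: the r=8.5 cylinder at (1, 0.5) lies entirely inside the r=10 cylinder, so the union is just the r=10 cylinder — boundary = 62.43 mm; (whole slice rotated 70° about Z — lengths, areas and connectivity unchanged). So its perimeter = 62.43 mm. Layer 160 is larger (62.43 vs 53.06 mm).

layer 160 (z = 19.2 mm)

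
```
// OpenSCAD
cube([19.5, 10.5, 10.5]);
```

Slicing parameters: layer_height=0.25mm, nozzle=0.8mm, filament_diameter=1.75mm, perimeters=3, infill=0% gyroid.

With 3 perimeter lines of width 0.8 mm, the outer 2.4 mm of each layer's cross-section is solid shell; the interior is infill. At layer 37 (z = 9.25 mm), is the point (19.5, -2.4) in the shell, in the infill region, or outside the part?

outside

At z = 9.25 mm: the 19.5×10.5 cube contributes its full rectangle. Overall, the cross-section is a single solid region. The nearest boundary edge runs (0.00, 0.00)→(19.50, 0.00); distance from the point to it = 2.40 mm. The point is not inside any of the regions above, so it lies outside the cross-section (2.40 mm from the nearest boundary).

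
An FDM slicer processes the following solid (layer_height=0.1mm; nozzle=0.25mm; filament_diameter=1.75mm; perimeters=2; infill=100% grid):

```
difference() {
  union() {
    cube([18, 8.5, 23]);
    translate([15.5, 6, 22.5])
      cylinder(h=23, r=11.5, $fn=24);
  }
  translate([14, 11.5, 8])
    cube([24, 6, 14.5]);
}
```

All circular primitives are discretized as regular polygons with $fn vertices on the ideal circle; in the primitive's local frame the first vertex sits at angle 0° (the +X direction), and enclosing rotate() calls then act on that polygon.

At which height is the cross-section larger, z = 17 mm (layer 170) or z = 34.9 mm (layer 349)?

Layer 170 (z = 17): the 18×8.5 cube contributes its full rectangle (area 153.00 mm²); the cylinder at (15.5, 6) does not reach this height (z outside [22.5, 45.5]); Combining (union): only the 18×8.5 cube is present, so the union is just that shape — area = 153.00 mm²; the 24×6 cube at (14, 11.5) contributes its full rectangle (area 144.00 mm²); Subtracting the remaining from the first: starting from the result so far (153.00 mm²), the 24×6 cube at (14, 11.5) misses the remaining region (no effect) — area = 153.00 mm². So its area = 153.00 mm². Layer 349 (z = 34.9): the cube is absent (z outside [0, 23]); the r=11.5 cylinder at (15.5, 6) contributes a regular 24-gon of circumradius 11.5 (area = (24/2)·11.500²·sin(360°/24) = 410.75 mm²); Taking the union: only the r=11.5 cylinder at (15.5, 6) is present, so the union is just that shape — area = 410.75 mm²; the cube at (14, 11.5) does not reach this height (z outside [8, 22.5]); Subtracting the remaining from the first: none of the subtracted shapes is present at this height, so the result so far is unchanged — area = 410.75 mm². So its area = 410.75 mm². Layer 349 is larger (410.75 vs 153.00 mm²).

layer 349 (z = 34.9 mm)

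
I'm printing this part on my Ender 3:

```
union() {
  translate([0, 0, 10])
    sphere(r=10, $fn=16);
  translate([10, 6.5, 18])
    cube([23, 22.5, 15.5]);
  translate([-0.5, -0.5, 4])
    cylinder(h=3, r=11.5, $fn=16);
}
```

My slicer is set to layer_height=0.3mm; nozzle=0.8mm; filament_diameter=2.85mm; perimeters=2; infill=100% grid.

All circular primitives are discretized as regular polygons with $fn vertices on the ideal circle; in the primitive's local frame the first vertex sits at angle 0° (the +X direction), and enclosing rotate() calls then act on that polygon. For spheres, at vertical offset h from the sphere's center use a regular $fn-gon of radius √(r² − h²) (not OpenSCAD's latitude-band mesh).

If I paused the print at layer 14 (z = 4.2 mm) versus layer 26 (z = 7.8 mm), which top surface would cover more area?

Layer 14 (z = 4.2): the sphere: section is a regular 16-gon, circumradius = √(r²−h²) = √(10²−5.8²) = 8.146 (area = (16/2)·8.146²·sin(360°/16) = 203.16 mm²); the cube at (10, 6.5) is absent (z outside [18, 33.5]); the cylinder at (-0.5, -0.5): section is a regular 16-gon, circumradius r=11.5 (area = (16/2)·11.500²·sin(360°/16) = 404.88 mm²); Combining (union): the r=10 sphere lies entirely inside the r=11.5 cylinder at (-0.5, -0.5), so the union is just the r=11.5 cylinder at (-0.5, -0.5) — area = 404.88 mm². So its area = 404.88 mm². Layer 26 (z = 7.8): the r=10 sphere contributes a regular 16-gon of circumradius √(10²−2.2²) = 9.755 (area = (16/2)·9.755²·sin(360°/16) = 291.33 mm²); the cube at (10, 6.5) is not intersected at this z (z outside [18, 33.5]); the cylinder at (-0.5, -0.5) does not reach this height (z outside [4, 7]); Taking the union: only the r=10 sphere is present, so the union is just that shape — area = 291.33 mm². So its area = 291.33 mm². Layer 14 is larger (404.88 vs 291.33 mm²).

layer 14 (z = 4.2 mm)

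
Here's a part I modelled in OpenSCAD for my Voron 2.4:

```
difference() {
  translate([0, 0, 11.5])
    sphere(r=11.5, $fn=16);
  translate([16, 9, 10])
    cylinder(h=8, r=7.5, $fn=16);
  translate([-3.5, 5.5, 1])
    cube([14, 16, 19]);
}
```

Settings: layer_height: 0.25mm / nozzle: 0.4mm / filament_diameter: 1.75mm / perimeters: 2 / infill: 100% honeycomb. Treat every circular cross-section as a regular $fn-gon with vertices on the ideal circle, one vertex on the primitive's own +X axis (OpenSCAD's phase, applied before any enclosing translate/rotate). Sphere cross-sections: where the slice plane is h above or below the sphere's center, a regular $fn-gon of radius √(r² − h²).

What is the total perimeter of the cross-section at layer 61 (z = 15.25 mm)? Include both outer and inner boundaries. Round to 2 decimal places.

70.51 mm

At z = 15.25 mm: the r=11.5 sphere slices to a regular 16-gon of circumradius 10.871 (√(r²−h²) with h=3.75 from center) (perimeter = 2·16·10.871·sin(180°/16) = 67.87 mm); the cylinder at (16, 9): section is a regular 16-gon, circumradius r=7.5 (perimeter = 2·16·7.500·sin(180°/16) = 46.82 mm); the cube at (-3.5, 5.5) (footprint 14×16) is included at this height (perimeter 60.00 mm); Taking the first minus the rest: starting from the r=11.5 sphere, the r=7.5 cylinder at (16, 9) misses the remaining region (no effect); the 14×16 cube at (-3.5, 5.5) partially overlaps it — only the 51.68 mm² overlap (of its 224.00 mm²) is removed, clipping the outline — boundary = 70.51 mm. Overall, the cross-section is a single solid region. Total boundary length (outer) = 70.51 mm.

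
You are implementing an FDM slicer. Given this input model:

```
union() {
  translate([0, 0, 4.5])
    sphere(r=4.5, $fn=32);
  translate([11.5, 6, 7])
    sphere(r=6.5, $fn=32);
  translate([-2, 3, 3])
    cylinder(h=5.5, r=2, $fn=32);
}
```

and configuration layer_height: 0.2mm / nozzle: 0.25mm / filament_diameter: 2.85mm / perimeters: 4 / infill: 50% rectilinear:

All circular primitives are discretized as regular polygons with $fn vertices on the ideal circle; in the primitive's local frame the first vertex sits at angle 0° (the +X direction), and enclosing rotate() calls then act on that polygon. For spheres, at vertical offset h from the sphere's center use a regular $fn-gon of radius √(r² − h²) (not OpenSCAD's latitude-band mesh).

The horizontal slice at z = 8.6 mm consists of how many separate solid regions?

2

At z = 8.6 mm: the r=4.5 sphere contributes a regular 32-gon of circumradius √(4.5²−4.1²) = 1.855; the sphere at (11.5, 6): section is a regular 32-gon, circumradius = √(r²−h²) = √(6.5²−1.6²) = 6.300; the cylinder at (-2, 3) is not intersected at this z (z outside [3, 8.5]); Combining (union): the 2 present regions are separate (no shared area or edge), so areas and boundary lengths simply add and each stays a separate island — 2 connected regions. The result has 2 disconnected regions.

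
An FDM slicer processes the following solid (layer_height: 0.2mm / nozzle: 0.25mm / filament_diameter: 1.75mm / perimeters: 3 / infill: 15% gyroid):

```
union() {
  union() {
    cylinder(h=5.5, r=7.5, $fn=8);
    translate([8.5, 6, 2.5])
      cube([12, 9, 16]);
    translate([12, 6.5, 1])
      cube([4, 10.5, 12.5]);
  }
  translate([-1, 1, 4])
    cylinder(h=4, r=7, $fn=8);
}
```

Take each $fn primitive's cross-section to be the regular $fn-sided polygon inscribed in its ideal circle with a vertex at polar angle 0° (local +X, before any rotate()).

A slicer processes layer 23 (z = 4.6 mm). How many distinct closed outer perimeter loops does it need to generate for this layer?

2

At z = 4.6 mm: the r=7.5 cylinder gives a regular 8-gon of circumradius 7.5 (constant along its height); the 12×9 cube at (8.5, 6) contributes its full rectangle; the 4×10.5 cube at (12, 6.5) contributes its full rectangle; Merging all regions: the regions partially overlap (shared area 34.00 mm²), so overlapping operands fuse into one piece — 2 connected regions; the cylinder at (-1, 1): section is a regular 8-gon, circumradius r=7; Combining (union): the regions partially overlap (shared area 128.45 mm²), so overlapping operands fuse into one piece — 2 connected regions. The result has 2 disconnected regions.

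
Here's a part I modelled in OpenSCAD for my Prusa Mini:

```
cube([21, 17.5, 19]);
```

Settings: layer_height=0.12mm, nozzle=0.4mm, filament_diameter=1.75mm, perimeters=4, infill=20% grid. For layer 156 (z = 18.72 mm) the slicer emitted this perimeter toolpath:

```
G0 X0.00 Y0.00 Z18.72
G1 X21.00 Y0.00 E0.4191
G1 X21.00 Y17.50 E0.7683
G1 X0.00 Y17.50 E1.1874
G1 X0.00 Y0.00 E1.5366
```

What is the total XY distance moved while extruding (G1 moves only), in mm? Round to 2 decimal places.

Sum the Euclidean lengths of each G1 segment: total = 77.00 mm.

77.00 mm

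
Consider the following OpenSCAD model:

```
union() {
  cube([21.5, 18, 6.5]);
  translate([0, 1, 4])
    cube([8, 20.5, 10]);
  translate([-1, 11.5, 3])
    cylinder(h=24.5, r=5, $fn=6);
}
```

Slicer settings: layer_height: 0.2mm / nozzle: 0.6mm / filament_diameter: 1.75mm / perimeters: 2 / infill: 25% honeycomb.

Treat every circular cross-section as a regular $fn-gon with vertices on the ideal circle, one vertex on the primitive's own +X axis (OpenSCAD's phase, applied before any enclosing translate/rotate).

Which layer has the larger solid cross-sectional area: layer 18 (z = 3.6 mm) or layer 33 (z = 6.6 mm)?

Layer 18 (z = 3.6): the cube is present — its section is the full 21.5×18 rectangle (area 387.00 mm²); the cube at (0, 1) is absent (z outside [4, 14]); the r=5 cylinder at (-1, 11.5) contributes a regular 6-gon of circumradius 5 (area = (6/2)·5.000²·sin(360°/6) = 64.95 mm²); Merging all regions: the regions partially overlap — summed areas 451.95 mm² minus the doubly-counted overlap 23.82 mm² gives 428.14 mm² — area = 428.14 mm². So its area = 428.14 mm². Layer 33 (z = 6.6): the cube does not reach this height (z outside [0, 6.5]); the 8×20.5 cube at (0, 1) contributes its full rectangle (area 164.00 mm²); the r=5 cylinder at (-1, 11.5) contributes a regular 6-gon of circumradius 5 (area = (6/2)·5.000²·sin(360°/6) = 64.95 mm²); Merging all regions: the regions partially overlap — summed areas 228.95 mm² minus the doubly-counted overlap 23.82 mm² gives 205.14 mm² — area = 205.14 mm². So its area = 205.14 mm². Layer 18 is larger (428.14 vs 205.14 mm²).

layer 18 (z = 3.6 mm)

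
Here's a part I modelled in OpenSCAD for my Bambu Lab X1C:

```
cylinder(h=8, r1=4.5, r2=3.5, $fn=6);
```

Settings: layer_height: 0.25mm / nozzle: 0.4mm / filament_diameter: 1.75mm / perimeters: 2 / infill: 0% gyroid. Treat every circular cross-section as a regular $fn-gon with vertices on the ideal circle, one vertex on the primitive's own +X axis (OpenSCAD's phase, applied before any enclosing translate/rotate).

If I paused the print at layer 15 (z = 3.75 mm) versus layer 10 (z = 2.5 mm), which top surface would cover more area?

layer 10 (z = 2.5 mm)

Layer 15 (z = 3.75): the cone: at t=0.469 of its height the radius interpolates to r₁+(r₂−r₁)t = 4.031, giving a regular 6-gon of that circumradius (area = (6/2)·4.031²·sin(360°/6) = 42.22 mm²). So its area = 42.22 mm². Layer 10 (z = 2.5): the cone (r1=4.5→r2=3.5) has section circumradius 4.188 here — a regular 6-gon (area = (6/2)·4.188²·sin(360°/6) = 45.56 mm²). So its area = 45.56 mm². Layer 10 is larger (45.56 vs 42.22 mm²).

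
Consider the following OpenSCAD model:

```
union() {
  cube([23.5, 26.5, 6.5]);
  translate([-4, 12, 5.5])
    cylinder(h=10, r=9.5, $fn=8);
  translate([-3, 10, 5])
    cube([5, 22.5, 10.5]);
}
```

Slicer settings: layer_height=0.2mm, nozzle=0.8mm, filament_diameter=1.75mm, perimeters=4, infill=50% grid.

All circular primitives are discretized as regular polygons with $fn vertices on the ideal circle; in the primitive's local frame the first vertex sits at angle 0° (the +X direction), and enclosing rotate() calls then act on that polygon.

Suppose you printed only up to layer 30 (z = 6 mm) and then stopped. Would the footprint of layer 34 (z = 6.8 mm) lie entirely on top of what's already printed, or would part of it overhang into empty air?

entirely on top

Compare the two slices. At z = 6: the cube (footprint 23.5×26.5) is included at this height (area 622.75 mm²); the r=9.5 cylinder at (-4, 12) contributes a regular 8-gon of circumradius 9.5 (area = (8/2)·9.500²·sin(360°/8) = 255.27 mm²); the 5×22.5 cube at (-3, 10) contributes its full rectangle (area 112.50 mm²); Combining (union): the regions partially overlap — summed areas 990.52 mm² minus the doubly-counted overlap 122.65 mm² gives 867.86 mm² — area = 867.86 mm². At z = 6.8: the cube is not intersected at this z (z outside [0, 6.5]); the cylinder at (-4, 12): section is a regular 8-gon, circumradius r=9.5 (area = (8/2)·9.500²·sin(360°/8) = 255.27 mm²); the cube at (-3, 10) (footprint 5×22.5) is included at this height (area 112.50 mm²); Merging all regions: the regions partially overlap — summed areas 367.77 mm² minus the doubly-counted overlap 50.25 mm² gives 317.51 mm² — area = 317.51 mm². Checking containment: the cross-section at z = 6.8 is a subset of the cross-section at z = 6.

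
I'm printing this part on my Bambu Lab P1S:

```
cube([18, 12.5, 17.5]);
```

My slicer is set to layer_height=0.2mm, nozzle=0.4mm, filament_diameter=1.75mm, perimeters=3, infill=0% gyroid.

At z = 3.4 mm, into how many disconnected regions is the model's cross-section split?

At z = 3.4 mm: the cube (footprint 18×12.5) is included at this height. The result has 1 disconnected region.

1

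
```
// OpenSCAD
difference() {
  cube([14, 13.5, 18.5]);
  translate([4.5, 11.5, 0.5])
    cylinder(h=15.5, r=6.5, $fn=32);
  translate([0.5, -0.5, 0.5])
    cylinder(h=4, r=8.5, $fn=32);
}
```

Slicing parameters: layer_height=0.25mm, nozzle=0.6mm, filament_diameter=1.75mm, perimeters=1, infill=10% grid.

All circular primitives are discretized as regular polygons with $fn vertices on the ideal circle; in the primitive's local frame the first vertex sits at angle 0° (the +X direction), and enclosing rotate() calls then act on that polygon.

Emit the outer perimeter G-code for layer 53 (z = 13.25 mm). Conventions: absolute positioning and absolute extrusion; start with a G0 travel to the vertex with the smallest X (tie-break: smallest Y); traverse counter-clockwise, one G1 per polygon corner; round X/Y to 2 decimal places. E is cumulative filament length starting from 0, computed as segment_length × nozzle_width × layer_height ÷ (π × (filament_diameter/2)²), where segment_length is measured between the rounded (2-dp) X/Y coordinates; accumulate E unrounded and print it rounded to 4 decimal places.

At z = 13.25 mm: the 14×13.5 cube contributes its full rectangle; the r=6.5 cylinder at (4.5, 11.5) gives a regular 32-gon of circumradius 6.5 (constant along its height); the cylinder at (0.5, -0.5) is absent (z outside [0.5, 4.5]); Taking the first minus the rest: starting from the 14×13.5 cube, the r=6.5 cylinder at (4.5, 11.5) partially overlaps it — only the 81.32 mm² overlap (of its 131.88 mm²) is removed, clipping the outline — 1 connected region. The outline is a single polygon with 18 vertices. Extrusion per mm of travel: 0.6 × 0.25 / (π × 0.875²) = 0.062363. Accumulating E over each segment gives final E = 3.4224.

G0 X0.00 Y0.00 Z13.25
G1 X14.00 Y0.00 E0.8731
G1 X14.00 Y13.50 E1.7150
G1 X10.65 Y13.50 E1.9239
G1 X10.88 Y12.77 E1.9716
G1 X11.00 Y11.50 E2.0512
G1 X10.88 Y10.23 E2.1307
G1 X10.51 Y9.01 E2.2102
G1 X9.90 Y7.89 E2.2898
G1 X9.10 Y6.90 E2.3691
G1 X8.11 Y6.10 E2.4485
G1 X6.99 Y5.49 E2.5281
G1 X5.77 Y5.12 E2.6076
G1 X4.50 Y5.00 E2.6871
G1 X3.23 Y5.12 E2.7667
G1 X2.01 Y5.49 E2.8462
G1 X0.89 Y6.10 E2.9257
G1 X0.00 Y6.82 E2.9971
G1 X0.00 Y0.00 E3.4224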